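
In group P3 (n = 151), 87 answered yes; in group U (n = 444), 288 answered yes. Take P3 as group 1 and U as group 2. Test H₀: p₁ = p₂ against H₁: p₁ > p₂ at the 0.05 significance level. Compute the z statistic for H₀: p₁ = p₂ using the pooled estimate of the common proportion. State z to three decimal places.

p̂₁ = 87/151 = 0.57616, p̂₂ = 288/444 = 0.64865.
Pooled p̂ = (87+288)/(151+444) = 375/595 = 0.63025.
SE = √(0.233034 × 0.00887477) = 0.04548.
z = (0.57616 − 0.64865)/0.04548 = -0.07249/0.04548 = -1.594.
p-value = P(Z > -1.594) ≈ 0.9445, so at α = 0.05 we fail to reject H₀.

z = -1.594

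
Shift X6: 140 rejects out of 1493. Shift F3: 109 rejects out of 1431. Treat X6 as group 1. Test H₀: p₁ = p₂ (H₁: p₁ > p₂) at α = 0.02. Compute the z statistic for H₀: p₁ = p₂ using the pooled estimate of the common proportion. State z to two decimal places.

p̂₁ = 140/1493 = 0.09377, p̂₂ = 109/1431 = 0.07617.
Pooled p̂ = (140+109)/(1493+1431) = 249/2924 = 0.08516.
SE = √(p̂(1−p̂)(1/n₁+1/n₂)) = √(0.08516·0.91484·0.0013686) = √(0.000106622) = 0.01033.
z = (0.09377 − 0.07617)/0.01033 = 0.01760/0.01033 = 1.70.
p-value = P(Z > 1.705) ≈ 0.0441, so at α = 0.02 we fail to reject H₀.

z = 1.70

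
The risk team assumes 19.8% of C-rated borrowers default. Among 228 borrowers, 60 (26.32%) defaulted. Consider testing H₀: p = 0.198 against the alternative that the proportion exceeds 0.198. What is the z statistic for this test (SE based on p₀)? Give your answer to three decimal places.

p̂ = 60/228 = 0.26316.
SE = √(p₀(1−p₀)/n) = √(0.1588/228) = 0.02639.
z = (0.26316 − 0.198)/0.02639 = 0.06516/0.02639 = 2.469.
p-value = P(Z > 2.469) ≈ 0.0068.

z = 2.469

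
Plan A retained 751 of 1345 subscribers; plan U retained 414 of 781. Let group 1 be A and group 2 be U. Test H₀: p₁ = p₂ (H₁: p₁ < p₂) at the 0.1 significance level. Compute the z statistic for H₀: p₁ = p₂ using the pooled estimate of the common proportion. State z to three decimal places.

z = 1.263

p̂₁ = 751/1345 ≈ 0.55836, p̂₂ = 414/781 ≈ 0.53009.
Pooled p̂ = (751+414)/(1345+781) = 1165/2126 = 0.54798.
SE = √(p̂(1−p̂)(1/n₁+1/n₂)) = √(0.54798·0.45202·0.0020239) = √(0.000501317) = 0.02239.
z = (0.55836 − 0.53009)/0.02239 = 0.02827/0.02239 = 1.263.
p-value = P(Z < 1.263) ≈ 0.8967. With α = 0.1, fail to reject H₀.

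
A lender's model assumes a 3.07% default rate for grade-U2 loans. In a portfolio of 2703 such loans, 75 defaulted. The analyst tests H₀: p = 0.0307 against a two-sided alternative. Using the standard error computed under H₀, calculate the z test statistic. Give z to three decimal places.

p̂ = 75/2703 = 0.027747.
Under H₀, SE = √(0.0307·0.9693/2703) = √(1.10091e-05) = 0.003318.
z = (0.027747 − 0.0307)/0.003318 = -0.002953/0.003318 = -0.890.

z = -0.890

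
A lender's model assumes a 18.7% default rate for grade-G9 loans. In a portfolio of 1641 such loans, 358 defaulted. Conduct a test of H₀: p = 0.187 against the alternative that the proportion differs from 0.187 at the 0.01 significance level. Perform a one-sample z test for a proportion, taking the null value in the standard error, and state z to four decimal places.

p̂ = 358/1641 = 0.2181597.
Under H₀, SE = √(0.187·0.813/1641) = √(9.26453e-05) = 0.0096252.
z = (0.2181597 − 0.187)/0.0096252 = 0.0311597/0.0096252 = 3.2373.
p-value = 2·P(Z > 3.237) ≈ 0.0012. With α = 0.01, reject H₀.

z = 3.2373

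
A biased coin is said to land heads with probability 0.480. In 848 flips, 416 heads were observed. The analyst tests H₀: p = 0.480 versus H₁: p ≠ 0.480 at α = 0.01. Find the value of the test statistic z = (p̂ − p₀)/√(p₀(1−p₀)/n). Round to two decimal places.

p̂ = 416/848 = 0.4906.
Under H₀, SE = √(0.48·0.52/848) = √(0.00029434) = 0.0172.
z = (0.4906 − 0.48)/0.0172 = 0.0106/0.0172 = 0.62.
p-value = 2·P(Z > 0.616) ≈ 0.5380; since p > α = 0.01, fail to reject H₀.

z = 0.62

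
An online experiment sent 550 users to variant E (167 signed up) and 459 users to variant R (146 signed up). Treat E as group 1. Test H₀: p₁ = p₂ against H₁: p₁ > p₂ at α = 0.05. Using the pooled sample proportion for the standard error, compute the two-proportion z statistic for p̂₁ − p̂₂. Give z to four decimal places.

p̂₁ = 167/550 = 0.303636, p̂₂ = 146/459 = 0.318083.
Pooled p̂ = (167+146)/(550+459) = 313/1009 = 0.310208.
SE = √(p̂(1−p̂)(1/n₁+1/n₂)) = √(0.310208·0.689792·0.00399683) = √(0.000855238) = 0.029244.
z = (0.303636 − 0.318083)/0.029244 = -0.014447/0.029244 = -0.4940.
p-value = P(Z > -0.494) ≈ 0.6893; since p > α = 0.05, fail to reject H₀.

z = -0.4940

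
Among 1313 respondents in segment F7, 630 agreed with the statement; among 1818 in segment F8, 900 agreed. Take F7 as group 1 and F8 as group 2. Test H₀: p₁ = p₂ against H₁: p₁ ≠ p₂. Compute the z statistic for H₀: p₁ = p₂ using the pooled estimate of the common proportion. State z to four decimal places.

z = -0.8414

p̂₁ = 630/1313 ≈ 0.479817, p̂₂ = 900/1818 ≈ 0.495050.
Pooled p̂ = (630+900)/(1313+1818) = 1530/3131 = 0.488662.
SE = √(0.249871 × 0.00131167) = 0.018104.
z = (0.479817 − 0.495050)/0.018104 = -0.015233/0.018104 = -0.8414.
p-value = 2·P(Z > 0.841) ≈ 0.4001.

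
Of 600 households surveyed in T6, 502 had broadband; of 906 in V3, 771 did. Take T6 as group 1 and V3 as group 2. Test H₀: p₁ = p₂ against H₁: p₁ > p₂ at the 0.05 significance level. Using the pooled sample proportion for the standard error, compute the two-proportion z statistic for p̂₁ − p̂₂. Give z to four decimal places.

p̂₁ = 502/600 = 0.836667, p̂₂ = 771/906 = 0.850993.
Pooled p̂ = (502+771)/(600+906) = 1273/1506 = 0.845286.
SE = √(0.130778 × 0.00277042) = 0.019034.
z = (0.836667 − 0.850993)/0.019034 = -0.014326/0.019034 = -0.7527.
p-value = P(Z > -0.753) ≈ 0.7742, so at α = 0.05 we fail to reject H₀.

z = -0.7527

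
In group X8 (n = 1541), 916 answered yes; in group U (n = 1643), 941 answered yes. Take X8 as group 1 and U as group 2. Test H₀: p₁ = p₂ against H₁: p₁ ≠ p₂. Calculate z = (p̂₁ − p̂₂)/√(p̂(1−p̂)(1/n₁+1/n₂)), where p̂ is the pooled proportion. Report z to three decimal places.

p̂₁ = 916/1541 ≈ 0.594419, p̂₂ = 941/1643 ≈ 0.572733.
Pooled p̂ = (916+941)/(1541+1643) = 1857/3184 = 0.583229.
SE = √(0.243073 × 0.00125757) = 0.017484.
z = (0.594419 − 0.572733)/0.017484 = 0.021686/0.017484 = 1.240.
p-value = 2·P(Z > 1.240) ≈ 0.2148.

z = 1.240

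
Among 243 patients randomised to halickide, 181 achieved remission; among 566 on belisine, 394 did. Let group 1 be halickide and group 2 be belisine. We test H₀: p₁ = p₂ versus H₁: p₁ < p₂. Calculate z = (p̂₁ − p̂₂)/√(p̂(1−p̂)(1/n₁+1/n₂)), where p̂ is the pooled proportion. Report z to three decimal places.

z = 1.402

p̂₁ = 181/243 = 0.74486, p̂₂ = 394/566 = 0.69611.
Pooled p̂ = (181+394)/(243+566) = 575/809 = 0.71075.
SE = √(0.205583 × 0.00588201) = 0.03477.
z = (0.74486 − 0.69611)/0.03477 = 0.04875/0.03477 = 1.402.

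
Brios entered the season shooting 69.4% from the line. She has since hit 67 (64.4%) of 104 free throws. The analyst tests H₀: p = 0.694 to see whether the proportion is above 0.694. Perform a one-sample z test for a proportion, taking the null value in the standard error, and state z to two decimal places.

z = -1.10

p̂ = 67/104 ≈ 0.6442.
SE = √(p₀(1−p₀)/n) = √(0.21236/104) = 0.0452.
z = (0.6442 − 0.694)/0.0452 = -0.0498/0.0452 = -1.10.
p-value = P(Z > -1.101) ≈ 0.8646.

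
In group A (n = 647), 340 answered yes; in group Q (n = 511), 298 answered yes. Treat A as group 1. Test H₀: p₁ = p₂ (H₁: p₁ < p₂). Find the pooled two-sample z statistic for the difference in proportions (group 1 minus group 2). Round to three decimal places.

z = -1.959

p̂₁ = 340/647 ≈ 0.52550, p̂₂ = 298/511 ≈ 0.58317.
Pooled p̂ = (340+298)/(647+511) = 638/1158 = 0.55095.
SE = √(p̂(1−p̂)(1/n₁+1/n₂)) = √(0.55095·0.44905·0.00350254) = √(0.000866543) = 0.02944.
z = (0.52550 − 0.58317)/0.02944 = -0.05767/0.02944 = -1.959.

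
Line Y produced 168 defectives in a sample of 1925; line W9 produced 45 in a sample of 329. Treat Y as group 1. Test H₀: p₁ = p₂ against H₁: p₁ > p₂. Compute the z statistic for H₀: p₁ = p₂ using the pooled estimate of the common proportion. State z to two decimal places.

z = -2.84

p̂₁ = 168/1925 ≈ 0.08727, p̂₂ = 45/329 ≈ 0.13678.
Pooled p̂ = (168+45)/(1925+329) = 213/2254 = 0.09450.
SE = √(0.0855687 × 0.00355899) = 0.01745.
z = (0.08727 − 0.13678)/0.01745 = -0.04951/0.01745 = -2.84.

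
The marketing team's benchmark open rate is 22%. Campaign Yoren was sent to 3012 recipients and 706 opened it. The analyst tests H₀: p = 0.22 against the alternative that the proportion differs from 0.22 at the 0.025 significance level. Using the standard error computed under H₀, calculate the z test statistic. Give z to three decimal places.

p̂ = 706/3012 ≈ 0.23440.
Under H₀, SE = √(0.22·0.78/3012) = √(5.69721e-05) = 0.00755.
z = (0.23440 − 0.22)/0.00755 = 0.01440/0.00755 = 1.907.
p-value = 2·P(Z > 1.907) ≈ 0.0565; since p > α = 0.025, fail to reject H₀.

z = 1.907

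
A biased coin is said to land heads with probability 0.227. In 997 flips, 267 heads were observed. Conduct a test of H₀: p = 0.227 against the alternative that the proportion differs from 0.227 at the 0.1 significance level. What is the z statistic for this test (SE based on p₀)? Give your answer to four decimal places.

p̂ = 267/997 ≈ 0.2678034.
SE = √(p₀(1−p₀)/n) = √(0.17547/997) = 0.0132665.
z = (0.2678034 − 0.227)/0.0132665 = 0.0408034/0.0132665 = 3.0757.
p-value = 2·P(Z > 3.076) ≈ 0.0021, so at α = 0.1 we reject H₀.

z = 3.0757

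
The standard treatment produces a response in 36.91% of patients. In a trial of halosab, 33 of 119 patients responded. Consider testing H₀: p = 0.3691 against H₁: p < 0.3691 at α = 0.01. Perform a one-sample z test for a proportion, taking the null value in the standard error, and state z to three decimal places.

z = -2.075

p̂ = 33/119 ≈ 0.27731.
Under H₀, SE = √(0.3691·0.6309/119) = √(0.00195685) = 0.04424.
z = (0.27731 − 0.3691)/0.04424 = -0.09179/0.04424 = -2.075.
p-value = P(Z < -2.075) ≈ 0.0190, so at α = 0.01 we fail to reject H₀.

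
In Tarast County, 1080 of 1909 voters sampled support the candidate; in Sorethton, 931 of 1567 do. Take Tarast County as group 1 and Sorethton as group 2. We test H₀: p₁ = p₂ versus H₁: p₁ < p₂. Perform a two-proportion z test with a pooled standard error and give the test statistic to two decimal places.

z = -1.69

p̂₁ = 1080/1909 = 0.5657, p̂₂ = 931/1567 = 0.5941.
Pooled p̂ = (1080+931)/(1909+1567) = 2011/3476 = 0.5785.
SE = √(0.243832 × 0.001162) = 0.0168.
z = (0.5657 − 0.5941)/0.0168 = -0.0284/0.0168 = -1.69.
p-value = P(Z < -1.686) ≈ 0.0459.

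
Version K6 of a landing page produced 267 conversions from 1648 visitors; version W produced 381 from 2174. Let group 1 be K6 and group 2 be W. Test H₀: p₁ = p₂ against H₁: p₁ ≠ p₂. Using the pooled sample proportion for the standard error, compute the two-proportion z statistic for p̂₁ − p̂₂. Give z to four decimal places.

p̂₁ = 267/1648 = 0.1620146, p̂₂ = 381/2174 = 0.1752530.
Pooled p̂ = (267+381)/(1648+2174) = 648/3822 = 0.1695447.
SE = √(0.140799 × 0.00106678) = 0.0122557.
z = (0.1620146 − 0.1752530)/0.0122557 = -0.0132384/0.0122557 = -1.0802.

z = -1.0802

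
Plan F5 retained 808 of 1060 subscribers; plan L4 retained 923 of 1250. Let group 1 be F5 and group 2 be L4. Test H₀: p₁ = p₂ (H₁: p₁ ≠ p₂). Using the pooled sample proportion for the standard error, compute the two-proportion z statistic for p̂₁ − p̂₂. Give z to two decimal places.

z = 1.32

p̂₁ = 808/1060 ≈ 0.7623, p̂₂ = 923/1250 ≈ 0.7384.
Pooled p̂ = (808+923)/(1060+1250) = 1731/2310 = 0.7494.
SE = √(0.187824 × 0.0017434) = 0.0181.
z = (0.7623 − 0.7384)/0.0181 = 0.0239/0.0181 = 1.32.
Two-sided p-value ≈ 2·Φ(−1.319) = 0.1872.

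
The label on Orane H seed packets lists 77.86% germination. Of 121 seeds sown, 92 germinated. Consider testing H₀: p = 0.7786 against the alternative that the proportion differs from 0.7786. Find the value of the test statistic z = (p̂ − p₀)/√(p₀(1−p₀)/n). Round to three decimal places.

z = -0.484

p̂ = 92/121 = 0.76033.
Under H₀, SE = √(0.7786·0.2214/121) = √(0.00142464) = 0.03774.
z = (0.76033 − 0.7786)/0.03774 = -0.01827/0.03774 = -0.484.
p-value = 2·P(Z > 0.484) ≈ 0.6284.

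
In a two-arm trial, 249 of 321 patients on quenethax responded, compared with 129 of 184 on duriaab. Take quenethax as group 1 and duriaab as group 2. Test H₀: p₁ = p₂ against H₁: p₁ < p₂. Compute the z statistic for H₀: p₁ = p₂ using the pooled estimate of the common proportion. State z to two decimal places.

z = 1.86

p̂₁ = 249/321 ≈ 0.7757, p̂₂ = 129/184 ≈ 0.7011.
Pooled p̂ = (249+129)/(321+184) = 378/505 = 0.7485.
SE = √(p̂(1−p̂)(1/n₁+1/n₂)) = √(0.7485·0.2515·0.00855005) = √(0.00160946) = 0.0401.
z = (0.7757 − 0.7011)/0.0401 = 0.0746/0.0401 = 1.86.
p-value = P(Z < 1.860) ≈ 0.9685.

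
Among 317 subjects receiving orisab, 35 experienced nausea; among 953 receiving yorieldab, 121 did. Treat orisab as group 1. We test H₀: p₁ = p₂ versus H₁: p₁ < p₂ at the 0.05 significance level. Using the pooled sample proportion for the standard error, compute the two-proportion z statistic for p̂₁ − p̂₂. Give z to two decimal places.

p̂₁ = 35/317 = 0.1104, p̂₂ = 121/953 = 0.1270.
Pooled p̂ = (35+121)/(317+953) = 156/1270 = 0.1228.
SE = √(0.107746 × 0.00420389) = 0.0213.
z = (0.1104 − 0.1270)/0.0213 = -0.0166/0.0213 = -0.78.
p-value = P(Z < -0.778) ≈ 0.2183; since p > α = 0.05, fail to reject H₀.

z = -0.78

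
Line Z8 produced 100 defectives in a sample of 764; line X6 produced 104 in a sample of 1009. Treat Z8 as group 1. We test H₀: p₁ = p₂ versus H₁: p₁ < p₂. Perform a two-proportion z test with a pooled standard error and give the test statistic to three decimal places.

z = 1.818

p̂₁ = 100/764 = 0.13089, p̂₂ = 104/1009 = 0.10307.
Pooled p̂ = (100+104)/(764+1009) = 204/1773 = 0.11506.
SE = √(0.101821 × 0.00229998) = 0.01530.
z = (0.13089 − 0.10307)/0.01530 = 0.02782/0.01530 = 1.818.
p-value = P(Z < 1.818) ≈ 0.9655.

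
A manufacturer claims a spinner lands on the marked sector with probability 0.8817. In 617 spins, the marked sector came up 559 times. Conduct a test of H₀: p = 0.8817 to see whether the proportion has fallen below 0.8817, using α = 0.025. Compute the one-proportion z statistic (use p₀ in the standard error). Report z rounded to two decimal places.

p̂ = 559/617 = 0.9060.
Under H₀, SE = √(0.8817·0.1183/617) = √(0.000169052) = 0.0130.
z = (0.9060 − 0.8817)/0.0130 = 0.0243/0.0130 = 1.87.
p-value = P(Z < 1.869) ≈ 0.9692. With α = 0.025, fail to reject H₀.

z = 1.87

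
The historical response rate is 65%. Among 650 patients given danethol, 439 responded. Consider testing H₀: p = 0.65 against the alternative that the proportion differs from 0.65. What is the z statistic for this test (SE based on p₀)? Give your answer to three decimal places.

p̂ = 439/650 = 0.675385.
Standard error under H₀: √(0.65×0.35/650) = 0.018708.
z = (0.675385 − 0.65)/0.018708 = 0.025385/0.018708 = 1.357.
p-value = 2·P(Z > 1.357) ≈ 0.1748.

z = 1.357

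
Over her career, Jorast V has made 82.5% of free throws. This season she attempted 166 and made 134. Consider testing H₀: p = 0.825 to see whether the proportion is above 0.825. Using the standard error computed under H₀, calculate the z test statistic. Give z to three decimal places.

z = -0.603

p̂ = 134/166 ≈ 0.80723.
SE = √(p₀(1−p₀)/n) = √(0.14438/166) = 0.02949.
z = (0.80723 − 0.825)/0.02949 = -0.01777/0.02949 = -0.603.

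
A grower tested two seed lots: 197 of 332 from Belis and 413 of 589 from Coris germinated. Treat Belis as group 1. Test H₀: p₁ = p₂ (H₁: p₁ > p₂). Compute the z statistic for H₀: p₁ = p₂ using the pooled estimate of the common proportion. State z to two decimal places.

p̂₁ = 197/332 ≈ 0.5934, p̂₂ = 413/589 ≈ 0.7012.
Pooled p̂ = (197+413)/(332+589) = 610/921 = 0.6623.
SE = √(p̂(1−p̂)(1/n₁+1/n₂)) = √(0.6623·0.3377·0.00470984) = √(0.00105336) = 0.0325.
z = (0.5934 − 0.7012)/0.0325 = -0.1078/0.0325 = -3.32.

z = -3.32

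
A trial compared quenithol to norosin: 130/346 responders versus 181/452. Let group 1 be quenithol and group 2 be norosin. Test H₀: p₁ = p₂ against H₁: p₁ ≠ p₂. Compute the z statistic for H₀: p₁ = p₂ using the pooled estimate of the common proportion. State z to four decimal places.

p̂₁ = 130/346 = 0.375723, p̂₂ = 181/452 = 0.400442.
Pooled p̂ = (130+181)/(346+452) = 311/798 = 0.389724.
SE = √(0.237839 × 0.00510256) = 0.034837.
z = (0.375723 − 0.400442)/0.034837 = -0.024719/0.034837 = -0.7096.

z = -0.7096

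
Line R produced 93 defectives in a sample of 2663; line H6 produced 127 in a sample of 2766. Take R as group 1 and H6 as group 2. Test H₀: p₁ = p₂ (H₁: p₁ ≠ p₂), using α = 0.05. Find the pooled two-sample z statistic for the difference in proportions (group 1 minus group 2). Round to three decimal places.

z = -2.053

p̂₁ = 93/2663 = 0.034923, p̂₂ = 127/2766 = 0.045915.
Pooled p̂ = (93+127)/(2663+2766) = 220/5429 = 0.040523.
SE = √(p̂(1−p̂)(1/n₁+1/n₂)) = √(0.040523·0.959477·0.000737049) = √(2.86572e-05) = 0.005353.
z = (0.034923 − 0.045915)/0.005353 = -0.010992/0.005353 = -2.053.
Two-sided p-value ≈ 2·Φ(−2.053) = 0.0400; since p < α = 0.05, reject H₀.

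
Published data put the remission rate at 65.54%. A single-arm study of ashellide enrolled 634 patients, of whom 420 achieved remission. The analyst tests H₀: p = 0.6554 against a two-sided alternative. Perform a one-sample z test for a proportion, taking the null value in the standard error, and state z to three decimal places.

z = 0.374

p̂ = 420/634 = 0.66246.
SE = √(p₀(1−p₀)/n) = √(0.22585/634) = 0.01887.
z = (0.66246 − 0.6554)/0.01887 = 0.00706/0.01887 = 0.374.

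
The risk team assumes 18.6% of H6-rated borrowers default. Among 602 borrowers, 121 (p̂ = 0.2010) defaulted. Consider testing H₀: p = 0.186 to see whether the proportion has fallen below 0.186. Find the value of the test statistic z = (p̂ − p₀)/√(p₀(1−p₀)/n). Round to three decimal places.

p̂ = 121/602 ≈ 0.20100.
Standard error under H₀: √(0.186×0.814/602) = 0.01586.
z = (0.20100 − 0.186)/0.01586 = 0.01500/0.01586 = 0.946.

z = 0.946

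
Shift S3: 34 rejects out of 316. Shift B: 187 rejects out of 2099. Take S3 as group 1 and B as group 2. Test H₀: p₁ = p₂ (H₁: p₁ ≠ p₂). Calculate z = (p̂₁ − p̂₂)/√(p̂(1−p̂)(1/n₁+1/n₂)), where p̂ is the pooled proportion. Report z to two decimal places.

p̂₁ = 34/316 ≈ 0.1076, p̂₂ = 187/2099 ≈ 0.0891.
Pooled p̂ = (34+187)/(316+2099) = 221/2415 = 0.0915.
SE = √(0.0831371 × 0.00364097) = 0.0174.
z = (0.1076 − 0.0891)/0.0174 = 0.0185/0.0174 = 1.06.
p-value = 2·P(Z > 1.064) ≈ 0.2875.

z = 1.06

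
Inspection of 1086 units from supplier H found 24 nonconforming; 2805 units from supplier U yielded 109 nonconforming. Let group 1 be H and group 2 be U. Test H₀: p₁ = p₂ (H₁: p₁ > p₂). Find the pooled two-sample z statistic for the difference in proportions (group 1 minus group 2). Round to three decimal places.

p̂₁ = 24/1086 ≈ 0.022099, p̂₂ = 109/2805 ≈ 0.038859.
Pooled p̂ = (24+109)/(1086+2805) = 133/3891 = 0.034181.
SE = √(p̂(1−p̂)(1/n₁+1/n₂)) = √(0.034181·0.965819·0.00127732) = √(4.21681e-05) = 0.006494.
z = (0.022099 − 0.038859)/0.006494 = -0.016760/0.006494 = -2.581.
p-value = P(Z > -2.581) ≈ 0.9951.

z = -2.581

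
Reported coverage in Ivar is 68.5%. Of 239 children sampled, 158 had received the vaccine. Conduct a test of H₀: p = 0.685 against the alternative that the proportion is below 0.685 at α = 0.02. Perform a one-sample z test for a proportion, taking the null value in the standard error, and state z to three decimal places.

z = -0.796

p̂ = 158/239 = 0.66109.
SE = √(p₀(1−p₀)/n) = √(0.21577/239) = 0.03005.
z = (0.66109 − 0.685)/0.03005 = -0.02391/0.03005 = -0.796.
p-value = P(Z < -0.796) ≈ 0.2131; since p > α = 0.02, fail to reject H₀.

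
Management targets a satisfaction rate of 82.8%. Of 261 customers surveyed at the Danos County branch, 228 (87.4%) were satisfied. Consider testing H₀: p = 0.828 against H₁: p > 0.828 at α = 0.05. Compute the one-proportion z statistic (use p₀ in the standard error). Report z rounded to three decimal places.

z = 1.951

p̂ = 228/261 = 0.873563.
Standard error under H₀: √(0.828×0.172/261) = 0.023359.
z = (0.873563 − 0.828)/0.023359 = 0.045563/0.023359 = 1.951.
p-value = P(Z > 1.951) ≈ 0.0256. With α = 0.05, reject H₀.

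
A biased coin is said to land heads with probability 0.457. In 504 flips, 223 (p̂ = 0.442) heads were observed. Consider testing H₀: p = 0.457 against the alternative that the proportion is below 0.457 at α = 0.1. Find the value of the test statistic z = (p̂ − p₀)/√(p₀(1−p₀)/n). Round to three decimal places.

z = -0.655

p̂ = 223/504 ≈ 0.44246.
Under H₀, SE = √(0.457·0.543/504) = √(0.000492363) = 0.02219.
z = (0.44246 − 0.457)/0.02219 = -0.01454/0.02219 = -0.655.
p-value = P(Z < -0.655) ≈ 0.2562, so at α = 0.1 we fail to reject H₀.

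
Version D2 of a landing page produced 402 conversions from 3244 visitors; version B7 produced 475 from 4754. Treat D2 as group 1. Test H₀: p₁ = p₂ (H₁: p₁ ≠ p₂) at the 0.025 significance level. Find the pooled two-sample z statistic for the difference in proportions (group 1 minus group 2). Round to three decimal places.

z = 3.374

p̂₁ = 402/3244 = 0.1239211, p̂₂ = 475/4754 = 0.0999159.
Pooled p̂ = (402+475)/(3244+4754) = 877/7998 = 0.1096524.
SE = √(0.0976288 × 0.000518611) = 0.0071156.
z = (0.1239211 − 0.0999159)/0.0071156 = 0.0240052/0.0071156 = 3.374.
p-value = 2·P(Z > 3.374) ≈ 0.0007, so at α = 0.025 we reject H₀.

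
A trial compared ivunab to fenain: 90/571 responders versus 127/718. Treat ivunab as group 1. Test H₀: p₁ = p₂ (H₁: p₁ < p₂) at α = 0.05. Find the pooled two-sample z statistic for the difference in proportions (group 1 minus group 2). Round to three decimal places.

z = -0.918

p̂₁ = 90/571 = 0.15762, p̂₂ = 127/718 = 0.17688.
Pooled p̂ = (90+127)/(571+718) = 217/1289 = 0.16835.
SE = √(0.140007 × 0.00314407) = 0.02098.
z = (0.15762 − 0.17688)/0.02098 = -0.01926/0.02098 = -0.918.
p-value = P(Z < -0.918) ≈ 0.1793, so at α = 0.05 we fail to reject H₀.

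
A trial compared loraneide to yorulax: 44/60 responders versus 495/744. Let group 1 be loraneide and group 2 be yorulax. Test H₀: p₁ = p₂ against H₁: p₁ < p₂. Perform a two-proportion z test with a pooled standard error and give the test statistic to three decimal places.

z = 1.078

p̂₁ = 44/60 = 0.73333, p̂₂ = 495/744 = 0.66532.
Pooled p̂ = (44+495)/(60+744) = 539/804 = 0.67040.
SE = √(p̂(1−p̂)(1/n₁+1/n₂)) = √(0.67040·0.32960·0.0180108) = √(0.00397974) = 0.06309.
z = (0.73333 − 0.66532)/0.06309 = 0.06801/0.06309 = 1.078.
p-value = P(Z < 1.078) ≈ 0.8595.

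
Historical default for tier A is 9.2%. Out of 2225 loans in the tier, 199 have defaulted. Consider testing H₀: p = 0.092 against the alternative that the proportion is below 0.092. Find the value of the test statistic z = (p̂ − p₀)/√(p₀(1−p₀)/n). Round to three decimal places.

z = -0.418

p̂ = 199/2225 ≈ 0.08944.
SE = √(p₀(1−p₀)/n) = √(0.083536/2225) = 0.00613.
z = (0.08944 − 0.092)/0.00613 = -0.00256/0.00613 = -0.418.
p-value = P(Z < -0.418) ≈ 0.3379.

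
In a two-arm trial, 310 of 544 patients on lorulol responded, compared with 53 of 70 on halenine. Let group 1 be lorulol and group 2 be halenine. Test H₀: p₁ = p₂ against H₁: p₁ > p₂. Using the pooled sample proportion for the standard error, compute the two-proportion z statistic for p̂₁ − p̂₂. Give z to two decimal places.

p̂₁ = 310/544 = 0.5699, p̂₂ = 53/70 = 0.7571.
Pooled p̂ = (310+53)/(544+70) = 363/614 = 0.5912.
SE = √(p̂(1−p̂)(1/n₁+1/n₂)) = √(0.5912·0.4088·0.0161239) = √(0.00389686) = 0.0624.
z = (0.5699 − 0.7571)/0.0624 = -0.1872/0.0624 = -3.00.

z = -3.00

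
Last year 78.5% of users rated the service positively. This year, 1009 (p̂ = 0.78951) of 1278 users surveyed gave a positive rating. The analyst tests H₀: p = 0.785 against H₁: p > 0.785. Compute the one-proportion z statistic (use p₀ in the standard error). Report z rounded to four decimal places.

z = 0.3929

p̂ = 1009/1278 = 0.789515.
SE = √(p₀(1−p₀)/n) = √(0.16877/1278) = 0.011492.
z = (0.789515 − 0.785)/0.011492 = 0.004515/0.011492 = 0.3929.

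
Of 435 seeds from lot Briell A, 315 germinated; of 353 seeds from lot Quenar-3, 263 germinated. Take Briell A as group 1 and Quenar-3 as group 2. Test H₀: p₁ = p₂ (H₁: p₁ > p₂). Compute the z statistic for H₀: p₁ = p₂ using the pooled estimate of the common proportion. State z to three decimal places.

z = -0.660

p̂₁ = 315/435 = 0.72414, p̂₂ = 263/353 = 0.74504.
Pooled p̂ = (315+263)/(435+353) = 578/788 = 0.73350.
SE = √(0.195477 × 0.00513171) = 0.03167.
z = (0.72414 − 0.74504)/0.03167 = -0.02090/0.03167 = -0.660.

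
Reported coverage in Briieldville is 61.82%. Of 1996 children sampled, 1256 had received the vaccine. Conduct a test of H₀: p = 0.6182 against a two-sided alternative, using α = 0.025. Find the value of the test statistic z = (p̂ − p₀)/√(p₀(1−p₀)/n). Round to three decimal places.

z = 1.017

p̂ = 1256/1996 = 0.62926.
SE = √(p₀(1−p₀)/n) = √(0.23603/1996) = 0.01087.
z = (0.62926 − 0.6182)/0.01087 = 0.01106/0.01087 = 1.017.
p-value = 2·P(Z > 1.017) ≈ 0.3092. With α = 0.025, fail to reject H₀.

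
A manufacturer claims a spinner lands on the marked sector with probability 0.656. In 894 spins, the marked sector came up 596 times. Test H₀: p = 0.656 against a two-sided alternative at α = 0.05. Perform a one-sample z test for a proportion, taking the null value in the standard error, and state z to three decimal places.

z = 0.671

p̂ = 596/894 = 0.66667.
SE = √(p₀(1−p₀)/n) = √(0.22566/894) = 0.01589.
z = (0.66667 − 0.656)/0.01589 = 0.01067/0.01589 = 0.671.
Two-sided p-value ≈ 2·Φ(−0.671) = 0.5020. With α = 0.05, fail to reject H₀.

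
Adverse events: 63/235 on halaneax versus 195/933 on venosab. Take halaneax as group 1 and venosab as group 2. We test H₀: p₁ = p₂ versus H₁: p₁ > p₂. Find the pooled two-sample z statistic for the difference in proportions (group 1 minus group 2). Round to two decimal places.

z = 1.95

p̂₁ = 63/235 ≈ 0.2681, p̂₂ = 195/933 ≈ 0.2090.
Pooled p̂ = (63+195)/(235+933) = 258/1168 = 0.2209.
SE = √(p̂(1−p̂)(1/n₁+1/n₂)) = √(0.2209·0.7791·0.00532713) = √(0.000916788) = 0.0303.
z = (0.2681 − 0.2090)/0.0303 = 0.0591/0.0303 = 1.95.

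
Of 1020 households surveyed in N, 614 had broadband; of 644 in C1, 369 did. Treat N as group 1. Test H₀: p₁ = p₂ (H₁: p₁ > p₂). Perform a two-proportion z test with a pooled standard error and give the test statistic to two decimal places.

z = 1.17

p̂₁ = 614/1020 ≈ 0.6020, p̂₂ = 369/644 ≈ 0.5730.
Pooled p̂ = (614+369)/(1020+644) = 983/1664 = 0.5907.
SE = √(p̂(1−p̂)(1/n₁+1/n₂)) = √(0.5907·0.4093·0.00253319) = √(0.000612437) = 0.0247.
z = (0.6020 − 0.5730)/0.0247 = 0.0290/0.0247 = 1.17.
p-value = P(Z > 1.171) ≈ 0.1208.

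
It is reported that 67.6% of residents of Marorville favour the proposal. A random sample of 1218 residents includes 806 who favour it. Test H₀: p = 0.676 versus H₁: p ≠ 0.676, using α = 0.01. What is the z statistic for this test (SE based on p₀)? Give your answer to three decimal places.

p̂ = 806/1218 = 0.66174.
Standard error under H₀: √(0.676×0.324/1218) = 0.01341.
z = (0.66174 − 0.676)/0.01341 = -0.01426/0.01341 = -1.063.
Two-sided p-value ≈ 2·Φ(−1.063) = 0.2876; since p > α = 0.01, fail to reject H₀.

z = -1.063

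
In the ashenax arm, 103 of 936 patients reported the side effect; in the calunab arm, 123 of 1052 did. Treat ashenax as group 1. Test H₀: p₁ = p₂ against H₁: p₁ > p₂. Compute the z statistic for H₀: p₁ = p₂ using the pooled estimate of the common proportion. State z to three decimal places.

p̂₁ = 103/936 ≈ 0.11004, p̂₂ = 123/1052 ≈ 0.11692.
Pooled p̂ = (103+123)/(936+1052) = 226/1988 = 0.11368.
SE = √(p̂(1−p̂)(1/n₁+1/n₂)) = √(0.11368·0.88632·0.00201895) = √(0.000203426) = 0.01426.
z = (0.11004 − 0.11692)/0.01426 = -0.00688/0.01426 = -0.482.
p-value = P(Z > -0.482) ≈ 0.6852.

z = -0.482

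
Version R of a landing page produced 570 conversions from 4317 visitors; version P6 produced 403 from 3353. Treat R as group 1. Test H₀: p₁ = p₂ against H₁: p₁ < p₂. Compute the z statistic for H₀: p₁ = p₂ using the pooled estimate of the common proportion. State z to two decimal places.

z = 1.55

p̂₁ = 570/4317 = 0.13204, p̂₂ = 403/3353 = 0.12019.
Pooled p̂ = (570+403)/(4317+3353) = 973/7670 = 0.12686.
SE = √(p̂(1−p̂)(1/n₁+1/n₂)) = √(0.12686·0.87314·0.000529883) = √(5.86924e-05) = 0.00766.
z = (0.13204 − 0.12019)/0.00766 = 0.01185/0.00766 = 1.55.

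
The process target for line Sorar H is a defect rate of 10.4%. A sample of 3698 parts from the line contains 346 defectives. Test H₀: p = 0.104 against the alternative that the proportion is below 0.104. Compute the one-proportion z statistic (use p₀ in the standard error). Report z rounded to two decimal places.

z = -2.08

p̂ = 346/3698 ≈ 0.0936.
SE = √(p₀(1−p₀)/n) = √(0.093184/3698) = 0.0050.
z = (0.0936 − 0.104)/0.0050 = -0.0104/0.0050 = -2.08.
p-value = P(Z < -2.079) ≈ 0.0188.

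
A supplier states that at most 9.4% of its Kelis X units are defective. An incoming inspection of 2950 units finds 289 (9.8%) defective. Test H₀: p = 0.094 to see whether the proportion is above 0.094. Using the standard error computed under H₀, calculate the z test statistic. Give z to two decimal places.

z = 0.74

p̂ = 289/2950 ≈ 0.0980.
Under H₀, SE = √(0.094·0.906/2950) = √(2.88692e-05) = 0.0054.
z = (0.0980 − 0.094)/0.0054 = 0.0040/0.0054 = 0.74.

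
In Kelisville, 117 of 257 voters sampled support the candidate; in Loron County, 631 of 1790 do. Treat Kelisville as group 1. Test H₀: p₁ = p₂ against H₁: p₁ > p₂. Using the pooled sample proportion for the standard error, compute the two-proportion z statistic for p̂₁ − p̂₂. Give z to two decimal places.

z = 3.20

p̂₁ = 117/257 = 0.4553, p̂₂ = 631/1790 = 0.3525.
Pooled p̂ = (117+631)/(257+1790) = 748/2047 = 0.3654.
SE = √(0.231886 × 0.00444971) = 0.0321.
z = (0.4553 − 0.3525)/0.0321 = 0.1028/0.0321 = 3.20.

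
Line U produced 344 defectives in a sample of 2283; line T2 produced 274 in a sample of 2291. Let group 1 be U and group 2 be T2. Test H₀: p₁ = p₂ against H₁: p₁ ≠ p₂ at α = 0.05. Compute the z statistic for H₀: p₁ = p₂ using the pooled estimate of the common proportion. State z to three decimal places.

z = 3.075

p̂₁ = 344/2283 = 0.150679, p̂₂ = 274/2291 = 0.119598.
Pooled p̂ = (344+274)/(2283+2291) = 618/4574 = 0.135111.
SE = √(0.116856 × 0.000874511) = 0.010109.
z = (0.150679 − 0.119598)/0.010109 = 0.031081/0.010109 = 3.075.
Two-sided p-value ≈ 2·Φ(−3.075) = 0.0021. With α = 0.05, reject H₀.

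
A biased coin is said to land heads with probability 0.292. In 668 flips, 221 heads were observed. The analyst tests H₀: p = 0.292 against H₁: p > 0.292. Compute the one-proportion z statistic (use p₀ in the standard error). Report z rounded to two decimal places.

z = 2.21

p̂ = 221/668 ≈ 0.33084.
SE = √(p₀(1−p₀)/n) = √(0.20674/668) = 0.01759.
z = (0.33084 − 0.292)/0.01759 = 0.03884/0.01759 = 2.21.
p-value = P(Z > 2.208) ≈ 0.0136.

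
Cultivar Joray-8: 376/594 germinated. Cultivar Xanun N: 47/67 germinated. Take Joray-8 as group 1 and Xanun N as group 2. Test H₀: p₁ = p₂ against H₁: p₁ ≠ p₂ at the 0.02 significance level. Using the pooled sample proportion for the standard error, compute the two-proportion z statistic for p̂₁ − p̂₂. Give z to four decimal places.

z = -1.1072

p̂₁ = 376/594 ≈ 0.632997, p̂₂ = 47/67 ≈ 0.701493.
Pooled p̂ = (376+47)/(594+67) = 423/661 = 0.639939.
SE = √(p̂(1−p̂)(1/n₁+1/n₂)) = √(0.639939·0.360061·0.0166089) = √(0.00382697) = 0.061862.
z = (0.632997 − 0.701493)/0.061862 = -0.068496/0.061862 = -1.1072.
p-value = 2·P(Z > 1.107) ≈ 0.2682, so at α = 0.02 we fail to reject H₀.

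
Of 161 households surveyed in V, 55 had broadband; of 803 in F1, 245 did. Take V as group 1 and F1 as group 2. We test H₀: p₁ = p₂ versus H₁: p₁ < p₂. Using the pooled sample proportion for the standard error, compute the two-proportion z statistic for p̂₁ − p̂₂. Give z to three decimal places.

z = 0.913

p̂₁ = 55/161 ≈ 0.34161, p̂₂ = 245/803 ≈ 0.30511.
Pooled p̂ = (55+245)/(161+803) = 300/964 = 0.31120.
SE = √(0.214356 × 0.00745651) = 0.03998.
z = (0.34161 − 0.30511)/0.03998 = 0.03650/0.03998 = 0.913.
p-value = P(Z < 0.913) ≈ 0.8194.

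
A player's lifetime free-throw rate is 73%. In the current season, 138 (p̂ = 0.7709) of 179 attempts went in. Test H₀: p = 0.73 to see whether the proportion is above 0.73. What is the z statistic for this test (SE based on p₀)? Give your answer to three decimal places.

z = 1.234

p̂ = 138/179 ≈ 0.77095.
SE = √(p₀(1−p₀)/n) = √(0.1971/179) = 0.03318.
z = (0.77095 − 0.73)/0.03318 = 0.04095/0.03318 = 1.234.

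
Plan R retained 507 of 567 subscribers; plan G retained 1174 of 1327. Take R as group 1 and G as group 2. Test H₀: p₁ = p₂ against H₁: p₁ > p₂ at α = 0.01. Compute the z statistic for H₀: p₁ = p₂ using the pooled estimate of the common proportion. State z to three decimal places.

z = 0.598

p̂₁ = 507/567 = 0.89418, p̂₂ = 1174/1327 = 0.88470.
Pooled p̂ = (507+1174)/(567+1327) = 1681/1894 = 0.88754.
SE = √(p̂(1−p̂)(1/n₁+1/n₂)) = √(0.88754·0.11246·0.00251725) = √(0.000251254) = 0.01585.
z = (0.89418 − 0.88470)/0.01585 = 0.00948/0.01585 = 0.598.
p-value = P(Z > 0.598) ≈ 0.2749; since p > α = 0.01, fail to reject H₀.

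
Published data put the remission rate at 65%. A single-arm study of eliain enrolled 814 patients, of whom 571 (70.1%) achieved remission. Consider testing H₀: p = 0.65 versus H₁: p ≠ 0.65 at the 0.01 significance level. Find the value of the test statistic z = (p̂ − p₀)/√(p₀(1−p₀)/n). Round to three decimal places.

p̂ = 571/814 = 0.701474.
Standard error under H₀: √(0.65×0.35/814) = 0.016718.
z = (0.701474 − 0.65)/0.016718 = 0.051474/0.016718 = 3.079.
p-value = 2·P(Z > 3.079) ≈ 0.0021. With α = 0.01, reject H₀.

z = 3.079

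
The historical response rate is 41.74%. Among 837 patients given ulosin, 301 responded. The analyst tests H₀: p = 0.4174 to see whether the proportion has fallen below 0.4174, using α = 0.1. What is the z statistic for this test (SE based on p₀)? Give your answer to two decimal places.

z = -3.39

p̂ = 301/837 = 0.35962.
Standard error under H₀: √(0.4174×0.5826/837) = 0.01705.
z = (0.35962 − 0.4174)/0.01705 = -0.05778/0.01705 = -3.39.
p-value = P(Z < -3.390) ≈ 0.0003; since p < α = 0.1, reject H₀.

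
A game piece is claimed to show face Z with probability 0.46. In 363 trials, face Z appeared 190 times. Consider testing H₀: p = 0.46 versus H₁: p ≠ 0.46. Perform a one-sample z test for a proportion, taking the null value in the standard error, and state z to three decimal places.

p̂ = 190/363 ≈ 0.52342.
Under H₀, SE = √(0.46·0.54/363) = √(0.000684298) = 0.02616.
z = (0.52342 − 0.46)/0.02616 = 0.06342/0.02616 = 2.424.
p-value = 2·P(Z > 2.424) ≈ 0.0153.

z = 2.424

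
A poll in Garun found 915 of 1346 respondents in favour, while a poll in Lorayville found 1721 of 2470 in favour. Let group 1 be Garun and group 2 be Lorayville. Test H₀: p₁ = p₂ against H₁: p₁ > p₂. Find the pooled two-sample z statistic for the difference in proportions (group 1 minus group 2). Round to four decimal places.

z = -1.0837

p̂₁ = 915/1346 = 0.679792, p̂₂ = 1721/2470 = 0.696761.
Pooled p̂ = (915+1721)/(1346+2470) = 2636/3816 = 0.690776.
SE = √(0.213605 × 0.0011478) = 0.015658.
z = (0.679792 − 0.696761)/0.015658 = -0.016969/0.015658 = -1.0837.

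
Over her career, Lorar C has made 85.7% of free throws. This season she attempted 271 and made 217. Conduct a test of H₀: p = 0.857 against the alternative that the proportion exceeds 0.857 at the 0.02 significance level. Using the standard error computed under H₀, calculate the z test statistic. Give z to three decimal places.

p̂ = 217/271 = 0.800738.
Standard error under H₀: √(0.857×0.143/271) = 0.021265.
z = (0.800738 − 0.857)/0.021265 = -0.056262/0.021265 = -2.646.
p-value = P(Z > -2.646) ≈ 0.9959. With α = 0.02, fail to reject H₀.

z = -2.646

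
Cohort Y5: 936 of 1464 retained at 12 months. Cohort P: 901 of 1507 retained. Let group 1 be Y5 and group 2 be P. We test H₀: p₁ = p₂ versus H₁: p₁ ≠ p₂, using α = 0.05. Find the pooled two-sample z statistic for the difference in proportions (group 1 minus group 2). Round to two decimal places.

p̂₁ = 936/1464 ≈ 0.6393, p̂₂ = 901/1507 ≈ 0.5979.
Pooled p̂ = (936+901)/(1464+1507) = 1837/2971 = 0.6183.
SE = √(0.236003 × 0.00134663) = 0.0178.
z = (0.6393 − 0.5979)/0.0178 = 0.0414/0.0178 = 2.33.
p-value = 2·P(Z > 2.326) ≈ 0.0200, so at α = 0.05 we reject H₀.

z = 2.33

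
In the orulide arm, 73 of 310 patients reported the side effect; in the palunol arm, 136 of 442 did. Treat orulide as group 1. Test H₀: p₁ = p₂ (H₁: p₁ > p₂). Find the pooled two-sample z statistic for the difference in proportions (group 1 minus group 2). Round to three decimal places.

p̂₁ = 73/310 ≈ 0.23548, p̂₂ = 136/442 ≈ 0.30769.
Pooled p̂ = (73+136)/(310+442) = 209/752 = 0.27793.
SE = √(0.200683 × 0.00548825) = 0.03319.
z = (0.23548 − 0.30769)/0.03319 = -0.07221/0.03319 = -2.176.
p-value = P(Z > -2.176) ≈ 0.9852.

z = -2.176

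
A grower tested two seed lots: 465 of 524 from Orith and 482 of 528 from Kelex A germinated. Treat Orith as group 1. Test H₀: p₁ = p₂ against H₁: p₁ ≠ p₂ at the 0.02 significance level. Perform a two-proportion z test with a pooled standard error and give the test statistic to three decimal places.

z = -1.378

p̂₁ = 465/524 ≈ 0.887405, p̂₂ = 482/528 ≈ 0.912879.
Pooled p̂ = (465+482)/(524+528) = 947/1052 = 0.900190.
SE = √(0.0898479 × 0.00380234) = 0.018483.
z = (0.887405 − 0.912879)/0.018483 = -0.025474/0.018483 = -1.378.
Two-sided p-value ≈ 2·Φ(−1.378) = 0.1681, so at α = 0.02 we fail to reject H₀.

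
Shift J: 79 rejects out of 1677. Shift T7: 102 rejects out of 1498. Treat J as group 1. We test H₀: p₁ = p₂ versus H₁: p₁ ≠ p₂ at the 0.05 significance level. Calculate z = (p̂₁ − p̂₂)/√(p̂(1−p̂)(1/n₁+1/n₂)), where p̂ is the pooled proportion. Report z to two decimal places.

z = -2.55

p̂₁ = 79/1677 ≈ 0.04711, p̂₂ = 102/1498 ≈ 0.06809.
Pooled p̂ = (79+102)/(1677+1498) = 181/3175 = 0.05701.
SE = √(p̂(1−p̂)(1/n₁+1/n₂)) = √(0.05701·0.94299·0.00126386) = √(6.79425e-05) = 0.00824.
z = (0.04711 − 0.06809)/0.00824 = -0.02098/0.00824 = -2.55.
p-value = 2·P(Z > 2.546) ≈ 0.0109; since p < α = 0.05, reject H₀.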